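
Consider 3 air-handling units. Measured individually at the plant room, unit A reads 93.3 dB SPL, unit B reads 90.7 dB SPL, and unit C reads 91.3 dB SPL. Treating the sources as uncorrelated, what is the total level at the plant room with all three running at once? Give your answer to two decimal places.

96.69 dB SPL

Add the sources as powers (linear), then convert back to dB:
L_total = 10·log₁₀(10^(93.3/10) + 10^(90.7/10) + 10^(91.3/10)) = 10·log₁₀(4662000000) = 96.69 dB SPL.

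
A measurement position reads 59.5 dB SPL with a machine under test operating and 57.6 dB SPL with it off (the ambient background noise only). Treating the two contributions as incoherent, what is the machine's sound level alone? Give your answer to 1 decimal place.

Subtract intensities: L_src = 10·log₁₀(10^(L_total/10) − 10^(L_bg/10)).
L_src = 10·log₁₀(10^(59.5/10) − 10^(57.6/10)) = 10·log₁₀(315800) = 55.0 dB SPL.

55.0 dB SPL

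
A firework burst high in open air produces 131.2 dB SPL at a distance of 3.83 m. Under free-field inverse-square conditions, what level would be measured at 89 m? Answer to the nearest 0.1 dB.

For a point source in a free field, ΔL = −20·log₁₀(d₂/d₁).
ΔL = −20·log₁₀(89/3.83) = -27.32 dB, so L₂ = 131.2 + (-27.32) = 103.9 dB SPL.

103.9 dB SPL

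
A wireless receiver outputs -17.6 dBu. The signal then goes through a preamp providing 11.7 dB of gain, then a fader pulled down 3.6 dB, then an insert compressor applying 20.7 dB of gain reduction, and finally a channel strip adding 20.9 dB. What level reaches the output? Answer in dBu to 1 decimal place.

Cascaded gains and losses add directly in dB.
-17.6 + 11.7 − 3.6 − 20.7 + 20.9 = -9.3 dBu.

-9.3 dBu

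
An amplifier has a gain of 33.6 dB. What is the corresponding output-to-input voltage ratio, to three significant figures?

47.9

Voltage ratio = 10^(dB/20).
10^(33.6/20) = 10^(1.680) = 47.9.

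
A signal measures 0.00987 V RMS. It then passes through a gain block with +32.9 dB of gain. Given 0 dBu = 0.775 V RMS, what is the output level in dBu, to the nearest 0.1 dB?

-5.0 dBu

Input level: 20·log₁₀(0.00987/0.775) = -37.90 dBu.
Output: -37.90 + 32.9 = -5.0 dBu.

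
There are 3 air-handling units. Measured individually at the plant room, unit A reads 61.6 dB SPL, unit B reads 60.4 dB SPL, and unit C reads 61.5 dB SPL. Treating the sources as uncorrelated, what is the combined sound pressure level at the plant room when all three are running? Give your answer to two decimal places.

65.97 dB SPL

Incoherent sources sum as intensities:
L_total = 10·log₁₀(10^(61.6/10) + 10^(60.4/10) + 10^(61.5/10)) = 10·log₁₀(3954000) = 65.97 dB SPL.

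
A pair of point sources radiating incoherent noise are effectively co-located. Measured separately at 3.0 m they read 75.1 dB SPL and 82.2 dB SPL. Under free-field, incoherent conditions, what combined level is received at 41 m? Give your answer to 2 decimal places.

Combined at 3.0 m: 10·log₁₀(10^(75.1/10)+10^(82.2/10)) = 82.974 dB SPL.
Then apply −20·log₁₀(41/3.0) = -22.713 dB → 60.26 dB SPL.

60.26 dB SPL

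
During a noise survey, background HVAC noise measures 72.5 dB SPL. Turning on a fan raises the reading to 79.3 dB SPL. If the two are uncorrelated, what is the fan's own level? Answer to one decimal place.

Background correction is a power subtraction:
L_src = 10·log₁₀(10^(79.3/10) − 10^(72.5/10)) = 10·log₁₀(67330000) = 78.3 dB SPL.

78.3 dB SPL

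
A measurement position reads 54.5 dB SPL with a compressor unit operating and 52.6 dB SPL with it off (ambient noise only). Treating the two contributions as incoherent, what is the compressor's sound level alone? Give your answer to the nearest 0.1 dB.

Subtract intensities: L_src = 10·log₁₀(10^(L_total/10) − 10^(L_bg/10)).
L_src = 10·log₁₀(10^(54.5/10) − 10^(52.6/10)) = 10·log₁₀(99870) = 50.0 dB SPL.

50.0 dB SPL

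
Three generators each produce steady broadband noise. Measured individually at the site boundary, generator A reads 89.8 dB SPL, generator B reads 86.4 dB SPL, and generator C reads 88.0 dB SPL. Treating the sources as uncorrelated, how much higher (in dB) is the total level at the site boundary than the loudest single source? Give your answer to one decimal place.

Uncorrelated sources add in intensity (power), not in dB.
L_total = 10·log₁₀(10^(89.8/10) + 10^(86.4/10) + 10^(88.0/10)) = 93.06 dB SPL.
Excess over the loudest (89.8 dB): 93.06 − 89.8 = 3.3 dB.

3.3 dB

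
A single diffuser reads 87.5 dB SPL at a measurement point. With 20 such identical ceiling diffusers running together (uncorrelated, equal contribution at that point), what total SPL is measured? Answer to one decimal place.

20 equal incoherent sources raise the level by 10·log₁₀(20) = 13.01 dB.
L_total = 87.5 + 13.01 = 100.5 dB SPL.

100.5 dB SPL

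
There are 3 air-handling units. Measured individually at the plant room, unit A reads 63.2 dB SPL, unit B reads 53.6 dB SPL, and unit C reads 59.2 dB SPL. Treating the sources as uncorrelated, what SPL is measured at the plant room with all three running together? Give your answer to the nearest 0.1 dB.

Incoherent sources sum as intensities:
L_total = 10·log₁₀(10^(63.2/10) + 10^(53.6/10) + 10^(59.2/10)) = 10·log₁₀(3150000) = 65.0 dB SPL.

65.0 dB SPL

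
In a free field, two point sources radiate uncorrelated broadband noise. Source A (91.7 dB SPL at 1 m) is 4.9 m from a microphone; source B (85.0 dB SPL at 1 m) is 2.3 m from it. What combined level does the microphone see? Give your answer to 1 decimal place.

80.8 dB SPL

At the listener: L_A = 91.7 − 20·log₁₀(4.9) = 77.90 dB; L_B = 85.0 − 20·log₁₀(2.3) = 77.77 dB.
Combined: 10·log₁₀(10^(77.90/10)+10^(77.77/10)) = 80.8 dB SPL.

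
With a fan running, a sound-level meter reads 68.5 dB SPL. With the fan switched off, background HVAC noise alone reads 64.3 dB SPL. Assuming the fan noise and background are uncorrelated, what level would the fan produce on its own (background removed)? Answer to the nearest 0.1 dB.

66.4 dB SPL

Background correction is a power subtraction:
L_src = 10·log₁₀(10^(68.5/10) − 10^(64.3/10)) = 10·log₁₀(4388000) = 66.4 dB SPL.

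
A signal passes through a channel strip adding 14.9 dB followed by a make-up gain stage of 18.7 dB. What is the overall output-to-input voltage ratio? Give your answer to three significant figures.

47.9

Net gain = 14.9 + 18.7 = 33.6 dB.
Voltage ratio = 10^(33.6/20) = 47.9.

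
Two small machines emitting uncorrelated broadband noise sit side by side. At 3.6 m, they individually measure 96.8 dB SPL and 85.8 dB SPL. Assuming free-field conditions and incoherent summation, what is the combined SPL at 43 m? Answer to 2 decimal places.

75.59 dB SPL

Combined at 3.6 m: 10·log₁₀(10^(96.8/10)+10^(85.8/10)) = 97.132 dB SPL.
Then apply −20·log₁₀(43/3.6) = -21.543 dB → 75.59 dB SPL.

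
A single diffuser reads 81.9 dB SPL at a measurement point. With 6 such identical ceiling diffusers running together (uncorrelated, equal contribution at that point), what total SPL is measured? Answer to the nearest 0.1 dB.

89.7 dB SPL

6 equal incoherent sources raise the level by 10·log₁₀(6) = 7.78 dB.
L_total = 81.9 + 7.78 = 89.7 dB SPL.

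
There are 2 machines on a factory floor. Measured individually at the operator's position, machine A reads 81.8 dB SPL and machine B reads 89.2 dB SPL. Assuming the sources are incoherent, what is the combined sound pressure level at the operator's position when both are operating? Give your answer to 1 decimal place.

Incoherent sources sum as intensities:
L_total = 10·log₁₀(10^(81.8/10) + 10^(89.2/10)) = 10·log₁₀(983100000) = 89.9 dB SPL.

89.9 dB SPL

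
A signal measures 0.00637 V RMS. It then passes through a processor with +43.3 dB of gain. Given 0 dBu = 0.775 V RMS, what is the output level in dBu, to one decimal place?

+1.6 dBu

Input level: 20·log₁₀(0.00637/0.775) = -41.70 dBu.
Output: -41.70 + 43.3 = +1.6 dBu.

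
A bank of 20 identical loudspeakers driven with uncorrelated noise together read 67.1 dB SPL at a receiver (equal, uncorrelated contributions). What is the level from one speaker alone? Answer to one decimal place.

20 equal incoherent sources add 10·log₁₀(20) = 13.01 dB over one source.
L_one = 67.1 − 13.01 = 54.1 dB SPL.

54.1 dB SPL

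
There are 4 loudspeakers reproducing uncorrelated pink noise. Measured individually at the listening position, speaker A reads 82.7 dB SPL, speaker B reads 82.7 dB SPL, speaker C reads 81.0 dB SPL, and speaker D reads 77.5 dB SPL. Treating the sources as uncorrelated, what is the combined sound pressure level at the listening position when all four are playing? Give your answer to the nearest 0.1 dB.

87.4 dB SPL

Uncorrelated sources add in intensity (power), not in dB.
L_total = 10·log₁₀(10^(82.7/10) + 10^(82.7/10) + 10^(81.0/10) + 10^(77.5/10)) = 10·log₁₀(554500000) = 87.4 dB SPL.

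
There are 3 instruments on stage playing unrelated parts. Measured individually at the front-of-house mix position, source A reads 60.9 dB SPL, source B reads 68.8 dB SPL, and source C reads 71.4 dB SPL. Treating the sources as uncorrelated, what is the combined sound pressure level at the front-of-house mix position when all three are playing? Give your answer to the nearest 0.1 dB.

Incoherent sources sum as intensities:
L_total = 10·log₁₀(10^(60.9/10) + 10^(68.8/10) + 10^(71.4/10)) = 10·log₁₀(22620000) = 73.5 dB SPL.

73.5 dB SPL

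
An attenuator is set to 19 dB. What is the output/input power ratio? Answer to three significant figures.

Power ratio = 10^(dB/10).
10^(-19/10) = 10^(-1.900) = 0.0126.

0.0126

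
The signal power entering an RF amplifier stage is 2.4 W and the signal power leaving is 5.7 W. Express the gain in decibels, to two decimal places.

For a power ratio, dB = 10·log₁₀(P₂/P₁).
10·log₁₀(5.7/2.4) = 10·log₁₀(2.375) = 3.76 dB.

3.76 dB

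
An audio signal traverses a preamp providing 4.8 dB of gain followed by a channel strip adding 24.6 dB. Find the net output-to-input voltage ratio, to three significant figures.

Net gain = 4.8 + 24.6 = 29.4 dB.
Voltage ratio = 10^(29.4/20) = 29.5.

29.5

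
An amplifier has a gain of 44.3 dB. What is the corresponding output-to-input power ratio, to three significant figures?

Power ratio = 10^(dB/10).
10^(44.3/10) = 10^(4.430) = 26900.

26900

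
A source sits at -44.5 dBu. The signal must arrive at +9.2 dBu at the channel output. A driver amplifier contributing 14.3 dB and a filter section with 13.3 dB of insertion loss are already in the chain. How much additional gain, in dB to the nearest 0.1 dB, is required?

52.7 dB

The required make-up gain is the shortfall in the dB sum.
G = +9.2 − (-44.5) − 14.3 + 13.3 = 52.7 dB.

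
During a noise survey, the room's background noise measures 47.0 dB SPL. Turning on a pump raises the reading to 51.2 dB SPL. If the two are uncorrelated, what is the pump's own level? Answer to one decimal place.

49.1 dB SPL

Subtract intensities: L_src = 10·log₁₀(10^(L_total/10) − 10^(L_bg/10)).
L_src = 10·log₁₀(10^(51.2/10) − 10^(47.0/10)) = 10·log₁₀(81710) = 49.1 dB SPL.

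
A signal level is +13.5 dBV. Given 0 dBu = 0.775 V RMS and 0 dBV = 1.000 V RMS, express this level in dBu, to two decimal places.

+15.71 dBu

The offset between the scales is 20·log₁₀(0.775/1.000) = −2.214 dB.
So dBu = +13.5 + 2.214 = +15.71 dBu.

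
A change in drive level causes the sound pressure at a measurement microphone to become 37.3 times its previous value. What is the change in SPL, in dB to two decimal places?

31.43 dB

Sound pressure is an amplitude quantity: ΔL = 20·log₁₀(p₂/p₁).
20·log₁₀(37.3) = 31.43 dB.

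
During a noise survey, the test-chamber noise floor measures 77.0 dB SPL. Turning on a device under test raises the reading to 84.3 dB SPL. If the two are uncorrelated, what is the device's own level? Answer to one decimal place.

Background correction is a power subtraction:
L_src = 10·log₁₀(10^(84.3/10) − 10^(77.0/10)) = 10·log₁₀(219000000) = 83.4 dB SPL.

83.4 dB SPL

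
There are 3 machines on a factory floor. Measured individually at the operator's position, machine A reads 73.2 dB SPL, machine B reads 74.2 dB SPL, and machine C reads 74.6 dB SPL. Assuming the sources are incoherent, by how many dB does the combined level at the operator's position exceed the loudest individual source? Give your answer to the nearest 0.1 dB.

Add the sources as powers (linear), then convert back to dB:
L_total = 10·log₁₀(10^(73.2/10) + 10^(74.2/10) + 10^(74.6/10)) = 78.81 dB SPL.
Excess over the loudest (74.6 dB): 78.81 − 74.6 = 4.2 dB.

4.2 dB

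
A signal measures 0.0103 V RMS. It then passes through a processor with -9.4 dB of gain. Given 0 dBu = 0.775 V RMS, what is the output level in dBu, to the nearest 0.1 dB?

-46.9 dBu

Input level: 20·log₁₀(0.0103/0.775) = -37.53 dBu.
Output: -37.53 − 9.4 = -46.9 dBu.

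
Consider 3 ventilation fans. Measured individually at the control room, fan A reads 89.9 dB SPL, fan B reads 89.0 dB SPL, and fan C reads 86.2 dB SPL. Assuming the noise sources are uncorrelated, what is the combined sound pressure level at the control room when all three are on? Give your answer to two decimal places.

93.40 dB SPL

Incoherent sources sum as intensities:
L_total = 10·log₁₀(10^(89.9/10) + 10^(89.0/10) + 10^(86.2/10)) = 10·log₁₀(2188000000) = 93.40 dB SPL.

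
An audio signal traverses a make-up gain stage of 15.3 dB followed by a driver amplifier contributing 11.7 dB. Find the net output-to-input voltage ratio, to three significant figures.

Net gain = 15.3 + 11.7 = 27.0 dB.
Voltage ratio = 10^(27.0/20) = 22.4.

22.4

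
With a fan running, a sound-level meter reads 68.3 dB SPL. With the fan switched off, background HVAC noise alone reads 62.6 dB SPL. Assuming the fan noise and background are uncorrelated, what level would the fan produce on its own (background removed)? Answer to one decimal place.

66.9 dB SPL

Subtract intensities: L_src = 10·log₁₀(10^(L_total/10) − 10^(L_bg/10)).
L_src = 10·log₁₀(10^(68.3/10) − 10^(62.6/10)) = 10·log₁₀(4941000) = 66.9 dB SPL.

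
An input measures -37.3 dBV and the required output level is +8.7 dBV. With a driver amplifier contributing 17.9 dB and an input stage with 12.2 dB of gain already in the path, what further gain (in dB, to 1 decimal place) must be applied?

15.9 dB

The required make-up gain is the shortfall in the dB sum.
G = +8.7 − (-37.3) − 17.9 − 12.2 = 15.9 dB.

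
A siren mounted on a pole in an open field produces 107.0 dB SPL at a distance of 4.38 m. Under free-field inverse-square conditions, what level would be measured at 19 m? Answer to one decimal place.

Inverse-square spreading gives ΔL = −20·log₁₀(d₂/d₁).
ΔL = −20·log₁₀(19/4.38) = -12.75 dB, so L₂ = 107.0 + (-12.75) = 94.3 dB SPL.

94.3 dB SPL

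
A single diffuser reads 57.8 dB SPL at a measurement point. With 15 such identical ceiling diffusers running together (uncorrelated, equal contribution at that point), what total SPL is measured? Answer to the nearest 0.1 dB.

15 equal incoherent sources raise the level by 10·log₁₀(15) = 11.76 dB.
L_total = 57.8 + 11.76 = 69.6 dB SPL.

69.6 dB SPL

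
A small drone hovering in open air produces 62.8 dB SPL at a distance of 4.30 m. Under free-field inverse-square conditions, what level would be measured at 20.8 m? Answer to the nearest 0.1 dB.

Free-field point source: level drops by 20·log₁₀ of the distance ratio.
ΔL = −20·log₁₀(20.8/4.30) = -13.69 dB, so L₂ = 62.8 + (-13.69) = 49.1 dB SPL.

49.1 dB SPL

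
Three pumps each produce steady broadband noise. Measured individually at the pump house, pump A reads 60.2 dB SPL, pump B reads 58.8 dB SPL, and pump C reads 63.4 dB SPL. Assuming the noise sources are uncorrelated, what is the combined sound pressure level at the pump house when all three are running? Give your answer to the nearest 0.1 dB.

66.0 dB SPL

Incoherent sources sum as intensities:
L_total = 10·log₁₀(10^(60.2/10) + 10^(58.8/10) + 10^(63.4/10)) = 10·log₁₀(3993000) = 66.0 dB SPL.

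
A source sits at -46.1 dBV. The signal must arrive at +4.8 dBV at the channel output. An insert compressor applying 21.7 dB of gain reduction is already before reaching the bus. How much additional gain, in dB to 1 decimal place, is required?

72.6 dB

The required make-up gain is the shortfall in the dB sum.
G = +4.8 − (-46.1) + 21.7 = 72.6 dB.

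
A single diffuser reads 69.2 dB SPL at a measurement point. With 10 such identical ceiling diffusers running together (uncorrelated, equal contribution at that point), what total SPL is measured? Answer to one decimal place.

10 equal incoherent sources raise the level by 10·log₁₀(10) = 10.00 dB.
L_total = 69.2 + 10.00 = 79.2 dB SPL.

79.2 dB SPL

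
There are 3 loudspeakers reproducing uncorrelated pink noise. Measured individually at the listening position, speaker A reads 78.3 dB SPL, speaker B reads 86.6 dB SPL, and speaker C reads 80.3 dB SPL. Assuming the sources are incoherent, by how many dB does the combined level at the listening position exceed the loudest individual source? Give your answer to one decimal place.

1.4 dB

Incoherent sources sum as intensities:
L_total = 10·log₁₀(10^(78.3/10) + 10^(86.6/10) + 10^(80.3/10)) = 88.01 dB SPL.
Excess over the loudest (86.6 dB): 88.01 − 86.6 = 1.4 dB.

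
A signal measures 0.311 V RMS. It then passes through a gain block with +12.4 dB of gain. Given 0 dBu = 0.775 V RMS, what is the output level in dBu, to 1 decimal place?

Input level: 20·log₁₀(0.311/0.775) = -7.93 dBu.
Output: -7.93 + 12.4 = +4.5 dBu.

+4.5 dBu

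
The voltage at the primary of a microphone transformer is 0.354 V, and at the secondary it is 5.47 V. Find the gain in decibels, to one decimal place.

Voltage ratio → dB uses the 20·log₁₀ form:
20·log₁₀(5.47/0.354) = 20·log₁₀(15.45) = 23.8 dB.

23.8 dB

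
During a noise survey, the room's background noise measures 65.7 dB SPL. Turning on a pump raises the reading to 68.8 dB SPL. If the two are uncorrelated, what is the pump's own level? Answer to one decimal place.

65.9 dB SPL

Remove the background by subtracting linear intensities:
L_src = 10·log₁₀(10^(68.8/10) − 10^(65.7/10)) = 10·log₁₀(3870000) = 65.9 dB SPL.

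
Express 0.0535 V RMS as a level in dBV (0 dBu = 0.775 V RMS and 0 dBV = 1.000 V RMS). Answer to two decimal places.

dBV = 20·log₁₀(V / 1.000 V).
20·log₁₀(0.0535/1.000) = -25.43 dBV.

-25.43 dBV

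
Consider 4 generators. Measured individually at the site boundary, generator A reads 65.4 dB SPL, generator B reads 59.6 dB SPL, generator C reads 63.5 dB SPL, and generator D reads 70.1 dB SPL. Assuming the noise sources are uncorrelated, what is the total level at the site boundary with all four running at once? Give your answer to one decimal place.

72.3 dB SPL

Uncorrelated sources add in intensity (power), not in dB.
L_total = 10·log₁₀(10^(65.4/10) + 10^(59.6/10) + 10^(63.5/10) + 10^(70.1/10)) = 10·log₁₀(16850000) = 72.3 dB SPL.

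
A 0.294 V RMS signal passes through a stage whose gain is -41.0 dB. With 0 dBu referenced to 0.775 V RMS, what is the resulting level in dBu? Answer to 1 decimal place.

Input level: 20·log₁₀(0.294/0.775) = -8.42 dBu.
Output: -8.42 − 41.0 = -49.4 dBu.

-49.4 dBu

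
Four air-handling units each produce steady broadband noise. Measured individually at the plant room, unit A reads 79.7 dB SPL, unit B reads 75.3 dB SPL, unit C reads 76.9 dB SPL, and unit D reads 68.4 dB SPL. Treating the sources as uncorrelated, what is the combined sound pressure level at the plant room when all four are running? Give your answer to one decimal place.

82.6 dB SPL

Incoherent sources sum as intensities:
L_total = 10·log₁₀(10^(79.7/10) + 10^(75.3/10) + 10^(76.9/10) + 10^(68.4/10)) = 10·log₁₀(183100000) = 82.6 dB SPL.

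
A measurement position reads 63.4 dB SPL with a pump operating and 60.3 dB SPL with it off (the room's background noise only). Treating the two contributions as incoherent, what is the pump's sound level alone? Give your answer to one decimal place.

Background correction is a power subtraction:
L_src = 10·log₁₀(10^(63.4/10) − 10^(60.3/10)) = 10·log₁₀(1116000) = 60.5 dB SPL.

60.5 dB SPL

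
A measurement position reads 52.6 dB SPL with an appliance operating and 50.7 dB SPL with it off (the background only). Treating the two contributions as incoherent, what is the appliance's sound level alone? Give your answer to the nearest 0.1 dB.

Remove the background by subtracting linear intensities:
L_src = 10·log₁₀(10^(52.6/10) − 10^(50.7/10)) = 10·log₁₀(64480) = 48.1 dB SPL.

48.1 dB SPL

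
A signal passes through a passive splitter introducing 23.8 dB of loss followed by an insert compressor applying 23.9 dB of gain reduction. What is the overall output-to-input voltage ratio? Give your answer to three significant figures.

0.00412

Net gain = (−23.8) + (−23.9) = -47.7 dB.
Voltage ratio = 10^(-47.7/20) = 0.00412.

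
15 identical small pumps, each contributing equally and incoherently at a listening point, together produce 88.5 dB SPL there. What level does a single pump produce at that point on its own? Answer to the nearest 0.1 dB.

15 equal incoherent sources add 10·log₁₀(15) = 11.76 dB over one source.
L_one = 88.5 − 11.76 = 76.7 dB SPL.

76.7 dB SPL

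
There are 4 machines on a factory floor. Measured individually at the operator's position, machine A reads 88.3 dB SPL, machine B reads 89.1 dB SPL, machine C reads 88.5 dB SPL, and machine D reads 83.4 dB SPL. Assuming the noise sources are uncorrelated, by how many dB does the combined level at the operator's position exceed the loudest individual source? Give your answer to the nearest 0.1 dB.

Incoherent sources sum as intensities:
L_total = 10·log₁₀(10^(88.3/10) + 10^(89.1/10) + 10^(88.5/10) + 10^(83.4/10)) = 93.83 dB SPL.
Excess over the loudest (89.1 dB): 93.83 − 89.1 = 4.7 dB.

4.7 dB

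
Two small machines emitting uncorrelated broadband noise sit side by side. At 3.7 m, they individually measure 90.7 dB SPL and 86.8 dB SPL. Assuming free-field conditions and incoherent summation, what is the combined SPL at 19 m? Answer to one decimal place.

Combined at 3.7 m: 10·log₁₀(10^(90.7/10)+10^(86.8/10)) = 92.18 dB SPL.
Then apply −20·log₁₀(19/3.7) = -14.21 dB → 78.0 dB SPL.

78.0 dB SPL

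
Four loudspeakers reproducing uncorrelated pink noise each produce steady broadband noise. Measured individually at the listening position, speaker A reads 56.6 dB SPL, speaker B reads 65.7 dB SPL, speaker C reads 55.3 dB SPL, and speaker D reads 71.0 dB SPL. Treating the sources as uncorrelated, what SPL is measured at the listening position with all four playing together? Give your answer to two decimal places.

72.33 dB SPL

Uncorrelated sources add in intensity (power), not in dB.
L_total = 10·log₁₀(10^(56.6/10) + 10^(65.7/10) + 10^(55.3/10) + 10^(71.0/10)) = 10·log₁₀(17100000) = 72.33 dB SPL.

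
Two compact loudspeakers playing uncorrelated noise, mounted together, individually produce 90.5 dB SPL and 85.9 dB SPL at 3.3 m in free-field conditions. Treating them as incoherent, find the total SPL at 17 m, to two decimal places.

Combined at 3.3 m: 10·log₁₀(10^(90.5/10)+10^(85.9/10)) = 91.793 dB SPL.
Then apply −20·log₁₀(17/3.3) = -14.239 dB → 77.55 dB SPL.

77.55 dB SPL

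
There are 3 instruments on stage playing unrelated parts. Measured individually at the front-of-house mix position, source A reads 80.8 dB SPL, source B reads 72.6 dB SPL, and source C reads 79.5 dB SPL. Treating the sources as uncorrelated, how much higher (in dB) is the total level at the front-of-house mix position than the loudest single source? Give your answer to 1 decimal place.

Add the sources as powers (linear), then convert back to dB:
L_total = 10·log₁₀(10^(80.8/10) + 10^(72.6/10) + 10^(79.5/10)) = 83.57 dB SPL.
Excess over the loudest (80.8 dB): 83.57 − 80.8 = 2.8 dB.

2.8 dB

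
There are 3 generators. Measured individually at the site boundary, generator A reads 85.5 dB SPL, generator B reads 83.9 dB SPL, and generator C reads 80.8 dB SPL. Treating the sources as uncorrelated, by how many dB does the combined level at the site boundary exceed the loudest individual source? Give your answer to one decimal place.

Add the sources as powers (linear), then convert back to dB:
L_total = 10·log₁₀(10^(85.5/10) + 10^(83.9/10) + 10^(80.8/10)) = 88.58 dB SPL.
Excess over the loudest (85.5 dB): 88.58 − 85.5 = 3.1 dB.

3.1 dB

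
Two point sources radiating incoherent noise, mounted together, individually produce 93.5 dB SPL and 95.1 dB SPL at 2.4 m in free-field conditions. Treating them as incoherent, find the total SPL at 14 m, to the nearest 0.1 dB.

82.1 dB SPL

Combined at 2.4 m: 10·log₁₀(10^(93.5/10)+10^(95.1/10)) = 97.38 dB SPL.
Then apply −20·log₁₀(14/2.4) = -15.32 dB → 82.1 dB SPL.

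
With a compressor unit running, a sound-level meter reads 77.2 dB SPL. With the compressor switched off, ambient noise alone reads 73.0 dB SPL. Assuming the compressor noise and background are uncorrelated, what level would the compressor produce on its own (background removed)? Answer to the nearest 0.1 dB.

75.1 dB SPL

Background correction is a power subtraction:
L_src = 10·log₁₀(10^(77.2/10) − 10^(73.0/10)) = 10·log₁₀(32530000) = 75.1 dB SPL.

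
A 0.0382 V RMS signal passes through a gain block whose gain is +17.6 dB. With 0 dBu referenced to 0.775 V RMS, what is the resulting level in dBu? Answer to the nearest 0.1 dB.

Input level: 20·log₁₀(0.0382/0.775) = -26.14 dBu.
Output: -26.14 + 17.6 = -8.5 dBu.

-8.5 dBu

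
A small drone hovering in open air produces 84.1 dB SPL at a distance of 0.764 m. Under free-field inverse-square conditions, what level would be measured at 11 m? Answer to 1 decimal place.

60.9 dB SPL

For a point source in a free field, ΔL = −20·log₁₀(d₂/d₁).
ΔL = −20·log₁₀(11/0.764) = -23.17 dB, so L₂ = 84.1 + (-23.17) = 60.9 dB SPL.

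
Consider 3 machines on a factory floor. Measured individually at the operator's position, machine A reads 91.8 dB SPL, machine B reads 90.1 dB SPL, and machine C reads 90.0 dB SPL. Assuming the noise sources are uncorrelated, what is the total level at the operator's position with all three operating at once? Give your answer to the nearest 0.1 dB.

Incoherent sources sum as intensities:
L_total = 10·log₁₀(10^(91.8/10) + 10^(90.1/10) + 10^(90.0/10)) = 10·log₁₀(3537000000) = 95.5 dB SPL.

95.5 dB SPL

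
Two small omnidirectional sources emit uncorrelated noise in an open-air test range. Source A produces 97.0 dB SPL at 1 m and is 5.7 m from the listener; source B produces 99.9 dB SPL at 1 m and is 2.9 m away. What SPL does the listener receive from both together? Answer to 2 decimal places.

91.19 dB SPL

At the listener: L_A = 97.0 − 20·log₁₀(5.7) = 81.883 dB; L_B = 99.9 − 20·log₁₀(2.9) = 90.652 dB.
Combined: 10·log₁₀(10^(81.883/10)+10^(90.652/10)) = 91.19 dB SPL.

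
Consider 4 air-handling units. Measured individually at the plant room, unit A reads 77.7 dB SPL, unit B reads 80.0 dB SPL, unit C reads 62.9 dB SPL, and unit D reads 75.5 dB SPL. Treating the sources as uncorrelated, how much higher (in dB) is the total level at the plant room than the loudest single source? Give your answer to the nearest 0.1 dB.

Add the sources as powers (linear), then convert back to dB:
L_total = 10·log₁₀(10^(77.7/10) + 10^(80.0/10) + 10^(62.9/10) + 10^(75.5/10)) = 82.93 dB SPL.
Excess over the loudest (80.0 dB): 82.93 − 80.0 = 2.9 dB.

2.9 dB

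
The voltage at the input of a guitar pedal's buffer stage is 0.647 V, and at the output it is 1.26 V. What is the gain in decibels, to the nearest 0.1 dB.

For a voltage ratio, dB = 20·log₁₀(V₂/V₁).
20·log₁₀(1.26/0.647) = 20·log₁₀(1.947) = 5.8 dB.

5.8 dB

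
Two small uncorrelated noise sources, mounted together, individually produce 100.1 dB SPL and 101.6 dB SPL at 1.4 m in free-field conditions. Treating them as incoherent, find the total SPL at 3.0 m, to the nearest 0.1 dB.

Combined at 1.4 m: 10·log₁₀(10^(100.1/10)+10^(101.6/10)) = 103.92 dB SPL.
Then apply −20·log₁₀(3.0/1.4) = -6.62 dB → 97.3 dB SPL.

97.3 dB SPL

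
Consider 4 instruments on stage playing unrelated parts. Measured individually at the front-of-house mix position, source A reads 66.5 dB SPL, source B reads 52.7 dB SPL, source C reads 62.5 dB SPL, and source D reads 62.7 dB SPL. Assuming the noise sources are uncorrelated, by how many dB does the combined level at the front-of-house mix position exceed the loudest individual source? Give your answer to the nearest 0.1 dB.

Uncorrelated sources add in intensity (power), not in dB.
L_total = 10·log₁₀(10^(66.5/10) + 10^(52.7/10) + 10^(62.5/10) + 10^(62.7/10)) = 69.19 dB SPL.
Excess over the loudest (66.5 dB): 69.19 − 66.5 = 2.7 dB.

2.7 dB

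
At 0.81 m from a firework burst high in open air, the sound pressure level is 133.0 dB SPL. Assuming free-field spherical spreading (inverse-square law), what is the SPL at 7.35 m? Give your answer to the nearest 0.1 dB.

Free-field point source: level drops by 20·log₁₀ of the distance ratio.
ΔL = −20·log₁₀(7.35/0.81) = -19.16 dB, so L₂ = 133.0 + (-19.16) = 113.8 dB SPL.

113.8 dB SPL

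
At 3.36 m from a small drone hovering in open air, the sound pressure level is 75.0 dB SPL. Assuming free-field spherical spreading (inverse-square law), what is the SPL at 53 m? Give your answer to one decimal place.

Inverse-square spreading gives ΔL = −20·log₁₀(d₂/d₁).
ΔL = −20·log₁₀(53/3.36) = -23.96 dB, so L₂ = 75.0 + (-23.96) = 51.0 dB SPL.

51.0 dB SPL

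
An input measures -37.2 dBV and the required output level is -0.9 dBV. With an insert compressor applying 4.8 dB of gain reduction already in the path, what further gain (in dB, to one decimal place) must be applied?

The required make-up gain is the shortfall in the dB sum.
G = -0.9 − (-37.2) + 4.8 = 41.1 dB.

41.1 dB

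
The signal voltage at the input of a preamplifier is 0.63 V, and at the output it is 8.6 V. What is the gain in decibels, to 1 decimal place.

Voltage is an amplitude quantity, so gain = 20·log₁₀(V_out/V_in).
20·log₁₀(8.6/0.63) = 20·log₁₀(13.65) = 22.7 dB.

22.7 dB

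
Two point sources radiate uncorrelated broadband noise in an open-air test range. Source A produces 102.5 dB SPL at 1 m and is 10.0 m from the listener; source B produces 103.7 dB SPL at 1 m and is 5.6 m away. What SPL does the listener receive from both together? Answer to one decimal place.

At the listener: L_A = 102.5 − 20·log₁₀(10.0) = 82.50 dB; L_B = 103.7 − 20·log₁₀(5.6) = 88.74 dB.
Combined: 10·log₁₀(10^(82.50/10)+10^(88.74/10)) = 89.7 dB SPL.

89.7 dB SPL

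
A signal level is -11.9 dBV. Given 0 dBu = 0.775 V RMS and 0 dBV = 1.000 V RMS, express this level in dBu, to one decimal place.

-9.7 dBu

The offset between the scales is 20·log₁₀(0.775/1.000) = −2.214 dB.
So dBu = -11.9 + 2.214 = -9.7 dBu.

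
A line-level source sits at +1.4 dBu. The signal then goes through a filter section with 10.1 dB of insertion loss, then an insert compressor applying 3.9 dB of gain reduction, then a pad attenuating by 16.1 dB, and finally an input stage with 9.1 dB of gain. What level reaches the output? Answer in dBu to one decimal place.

-19.6 dBu

Gain stages sum in dB:
+1.4 − 10.1 − 3.9 − 16.1 + 9.1 = -19.6 dBu.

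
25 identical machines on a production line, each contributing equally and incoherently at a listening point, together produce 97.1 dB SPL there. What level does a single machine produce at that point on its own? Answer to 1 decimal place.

83.1 dB SPL

25 equal incoherent sources add 10·log₁₀(25) = 13.98 dB over one source.
L_one = 97.1 − 13.98 = 83.1 dB SPL.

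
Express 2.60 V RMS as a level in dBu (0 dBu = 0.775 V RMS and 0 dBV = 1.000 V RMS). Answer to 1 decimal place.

dBu = 20·log₁₀(V / 0.775 V).
20·log₁₀(2.60/0.775) = +10.5 dBu.

+10.5 dBu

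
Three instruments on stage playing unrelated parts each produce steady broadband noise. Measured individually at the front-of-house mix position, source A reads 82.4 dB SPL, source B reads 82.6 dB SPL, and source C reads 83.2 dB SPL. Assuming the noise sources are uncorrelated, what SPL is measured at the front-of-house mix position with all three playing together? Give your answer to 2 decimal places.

87.52 dB SPL

Add the sources as powers (linear), then convert back to dB:
L_total = 10·log₁₀(10^(82.4/10) + 10^(82.6/10) + 10^(83.2/10)) = 10·log₁₀(564700000) = 87.52 dB SPL.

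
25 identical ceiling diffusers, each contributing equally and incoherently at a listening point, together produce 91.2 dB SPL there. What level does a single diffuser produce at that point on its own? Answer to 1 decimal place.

25 equal incoherent sources add 10·log₁₀(25) = 13.98 dB over one source.
L_one = 91.2 − 13.98 = 77.2 dB SPL.

77.2 dB SPL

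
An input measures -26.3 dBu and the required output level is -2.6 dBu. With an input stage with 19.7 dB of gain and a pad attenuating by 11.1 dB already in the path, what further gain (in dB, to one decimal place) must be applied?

The required make-up gain is the shortfall in the dB sum.
G = -2.6 − (-26.3) − 19.7 + 11.1 = 15.1 dB.

15.1 dB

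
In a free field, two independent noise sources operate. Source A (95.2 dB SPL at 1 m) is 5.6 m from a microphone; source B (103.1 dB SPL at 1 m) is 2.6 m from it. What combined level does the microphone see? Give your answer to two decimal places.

At the listener: L_A = 95.2 − 20·log₁₀(5.6) = 80.236 dB; L_B = 103.1 − 20·log₁₀(2.6) = 94.801 dB.
Combined: 10·log₁₀(10^(80.236/10)+10^(94.801/10)) = 94.95 dB SPL.

94.95 dB SPL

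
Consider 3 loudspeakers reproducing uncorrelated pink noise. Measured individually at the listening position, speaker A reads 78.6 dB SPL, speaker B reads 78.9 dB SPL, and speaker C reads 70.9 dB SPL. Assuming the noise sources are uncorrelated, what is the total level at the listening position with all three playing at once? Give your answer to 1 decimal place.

82.1 dB SPL

Uncorrelated sources add in intensity (power), not in dB.
L_total = 10·log₁₀(10^(78.6/10) + 10^(78.9/10) + 10^(70.9/10)) = 10·log₁₀(162400000) = 82.1 dB SPL.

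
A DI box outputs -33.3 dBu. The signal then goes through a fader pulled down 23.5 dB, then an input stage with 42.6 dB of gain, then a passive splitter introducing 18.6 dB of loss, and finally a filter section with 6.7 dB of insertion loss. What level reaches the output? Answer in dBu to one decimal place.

Gain stages sum in dB:
-33.3 − 23.5 + 42.6 − 18.6 − 6.7 = -39.5 dBu.

-39.5 dBu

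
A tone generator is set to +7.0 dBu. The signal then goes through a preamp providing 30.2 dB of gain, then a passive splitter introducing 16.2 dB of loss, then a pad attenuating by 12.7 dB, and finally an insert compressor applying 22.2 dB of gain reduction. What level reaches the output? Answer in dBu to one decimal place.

-13.9 dBu

Cascaded gains and losses add directly in dB.
+7.0 + 30.2 − 16.2 − 12.7 − 22.2 = -13.9 dBu.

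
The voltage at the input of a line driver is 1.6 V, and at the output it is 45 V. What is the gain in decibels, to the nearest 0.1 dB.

29.0 dB

Voltage ratio → dB uses the 20·log₁₀ form:
20·log₁₀(45/1.6) = 20·log₁₀(28.12) = 29.0 dB.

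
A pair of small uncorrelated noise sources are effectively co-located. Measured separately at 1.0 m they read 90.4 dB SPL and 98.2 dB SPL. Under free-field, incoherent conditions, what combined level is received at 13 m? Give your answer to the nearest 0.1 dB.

Combined at 1.0 m: 10·log₁₀(10^(90.4/10)+10^(98.2/10)) = 98.87 dB SPL.
Then apply −20·log₁₀(13/1.0) = -22.28 dB → 76.6 dB SPL.

76.6 dB SPL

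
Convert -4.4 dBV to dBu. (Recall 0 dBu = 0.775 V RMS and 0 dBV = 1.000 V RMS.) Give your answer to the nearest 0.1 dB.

The offset between the scales is 20·log₁₀(0.775/1.000) = −2.214 dB.
So dBu = -4.4 + 2.214 = -2.2 dBu.

-2.2 dBu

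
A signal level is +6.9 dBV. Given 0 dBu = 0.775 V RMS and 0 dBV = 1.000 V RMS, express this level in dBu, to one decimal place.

+9.1 dBu

The offset between the scales is 20·log₁₀(0.775/1.000) = −2.214 dB.
So dBu = +6.9 + 2.214 = +9.1 dBu.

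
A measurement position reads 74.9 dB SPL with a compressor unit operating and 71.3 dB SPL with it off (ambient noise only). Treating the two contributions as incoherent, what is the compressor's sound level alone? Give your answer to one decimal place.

72.4 dB SPL

Background correction is a power subtraction:
L_src = 10·log₁₀(10^(74.9/10) − 10^(71.3/10)) = 10·log₁₀(17410000) = 72.4 dB SPL.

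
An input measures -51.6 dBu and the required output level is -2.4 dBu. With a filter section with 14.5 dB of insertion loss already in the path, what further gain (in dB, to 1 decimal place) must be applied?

63.7 dB

The required make-up gain is the shortfall in the dB sum.
G = -2.4 − (-51.6) + 14.5 = 63.7 dB.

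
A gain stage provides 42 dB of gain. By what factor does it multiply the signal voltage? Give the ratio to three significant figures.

Voltage ratio = 10^(dB/20).
10^(42/20) = 10^(2.100) = 126.

126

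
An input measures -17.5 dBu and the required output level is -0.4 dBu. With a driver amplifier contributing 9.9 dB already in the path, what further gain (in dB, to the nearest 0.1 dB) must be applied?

7.2 dB

The required make-up gain is the shortfall in the dB sum.
G = -0.4 − (-17.5) − 9.9 = 7.2 dB.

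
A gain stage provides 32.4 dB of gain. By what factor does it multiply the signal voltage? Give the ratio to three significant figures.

Voltage ratio = 10^(dB/20).
10^(32.4/20) = 10^(1.620) = 41.7.

41.7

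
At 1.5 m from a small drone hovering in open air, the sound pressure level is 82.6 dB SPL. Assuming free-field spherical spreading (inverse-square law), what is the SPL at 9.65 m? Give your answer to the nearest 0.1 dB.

66.4 dB SPL

For a point source in a free field, ΔL = −20·log₁₀(d₂/d₁).
ΔL = −20·log₁₀(9.65/1.5) = -16.17 dB, so L₂ = 82.6 + (-16.17) = 66.4 dB SPL.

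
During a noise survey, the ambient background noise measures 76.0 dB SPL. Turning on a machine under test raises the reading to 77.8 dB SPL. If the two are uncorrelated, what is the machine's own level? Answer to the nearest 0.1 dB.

73.1 dB SPL

Subtract intensities: L_src = 10·log₁₀(10^(L_total/10) − 10^(L_bg/10)).
L_src = 10·log₁₀(10^(77.8/10) − 10^(76.0/10)) = 10·log₁₀(20450000) = 73.1 dB SPL.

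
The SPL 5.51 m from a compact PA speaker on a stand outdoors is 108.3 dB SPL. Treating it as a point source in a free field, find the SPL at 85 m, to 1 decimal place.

For a point source in a free field, ΔL = −20·log₁₀(d₂/d₁).
ΔL = −20·log₁₀(85/5.51) = -23.77 dB, so L₂ = 108.3 + (-23.77) = 84.5 dB SPL.

84.5 dB SPL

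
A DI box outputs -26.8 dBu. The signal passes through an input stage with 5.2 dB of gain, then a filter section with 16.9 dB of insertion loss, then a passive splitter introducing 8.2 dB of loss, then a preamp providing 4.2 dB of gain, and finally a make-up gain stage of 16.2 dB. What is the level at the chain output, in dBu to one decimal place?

-26.3 dBu

Cascaded gains and losses add directly in dB.
-26.8 + 5.2 − 16.9 − 8.2 + 4.2 + 16.2 = -26.3 dBu.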